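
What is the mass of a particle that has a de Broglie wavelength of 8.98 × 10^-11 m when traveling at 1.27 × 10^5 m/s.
5.81 × 10^-29 kg

From the de Broglie relation λ = h/(mv), we solve for m:

m = h/(λv)
m = (6.626 × 10^-34 J·s) / (8.98 × 10^-11 m × 1.27 × 10^5 m/s)
m = 5.81 × 10^-29 kg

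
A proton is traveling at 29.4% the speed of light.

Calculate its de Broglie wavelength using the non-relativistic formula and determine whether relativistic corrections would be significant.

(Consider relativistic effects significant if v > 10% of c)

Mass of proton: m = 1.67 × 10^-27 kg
Yes, relativistic corrections are needed.

Using the non-relativistic de Broglie formula λ = h/(mv):

v = 29.4% × c = 8.814 × 10^7 m/s

λ = h/(mv)
λ = (6.626 × 10^-34 J·s) / (1.67 × 10^-27 kg × 8.814 × 10^7 m/s)
λ = 4.50 × 10^-15 m

Since v = 29.4% of c > 10% of c, relativistic corrections ARE significant and the actual wavelength would differ from this non-relativistic estimate.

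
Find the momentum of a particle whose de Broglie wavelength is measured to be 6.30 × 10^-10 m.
1.05 × 10^-24 kg·m/s

From the de Broglie relation λ = h/p, we solve for p:

p = h/λ
p = (6.626 × 10^-34 J·s) / (6.30 × 10^-10 m)
p = 1.05 × 10^-24 kg·m/s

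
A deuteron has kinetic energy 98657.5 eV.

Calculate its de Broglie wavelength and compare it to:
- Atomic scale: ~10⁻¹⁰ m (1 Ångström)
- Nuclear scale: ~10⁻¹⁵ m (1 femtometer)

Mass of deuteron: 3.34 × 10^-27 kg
λ = 6.45 × 10^-14 m, which is between nuclear and atomic scales.

Using λ = h/√(2mKE):

KE = 98657.5 eV = 1.581 × 10^-14 J

λ = h/√(2mKE)
λ = (6.626 × 10^-34 J·s) / √(2 × 3.34 × 10^-27 kg × 1.581 × 10^-14 J)
λ = 6.45 × 10^-14 m

Comparison:
- Atomic scale (10⁻¹⁰ m): λ is 0.00064× this size
- Nuclear scale (10⁻¹⁵ m): λ is 64× this size

The wavelength is between nuclear and atomic scales.

This wavelength is appropriate for probing atomic structure but too large for nuclear physics experiments.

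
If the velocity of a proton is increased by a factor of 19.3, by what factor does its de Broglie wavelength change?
The wavelength decreases by a factor of 19.3.

From λ = h/(mv), the wavelength is inversely proportional to velocity:

λ ∝ 1/v

If v → 19.3v, then λ → λ/19.3

When velocity is increased by a factor of 19.3, the wavelength decreases by a factor of 19.3.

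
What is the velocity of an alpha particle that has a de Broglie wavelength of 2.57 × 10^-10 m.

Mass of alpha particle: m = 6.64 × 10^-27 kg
3.88 × 10^2 m/s

From the de Broglie relation λ = h/(mv), we solve for v:

v = h/(mλ)
v = (6.626 × 10^-34 J·s) / (6.64 × 10^-27 kg × 2.57 × 10^-10 m)
v = 3.88 × 10^2 m/s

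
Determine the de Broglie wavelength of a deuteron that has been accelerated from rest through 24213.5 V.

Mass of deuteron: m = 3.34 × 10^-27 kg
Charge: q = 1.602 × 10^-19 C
1.30 × 10^-13 m

When a particle is accelerated through voltage V, it gains kinetic energy KE = qV.

The de Broglie wavelength is then λ = h/√(2mqV):

λ = h/√(2mqV)
λ = (6.626 × 10^-34 J·s) / √(2 × 3.34 × 10^-27 kg × 1.602 × 10^-19 C × 24213.5 V)
λ = 1.30 × 10^-13 m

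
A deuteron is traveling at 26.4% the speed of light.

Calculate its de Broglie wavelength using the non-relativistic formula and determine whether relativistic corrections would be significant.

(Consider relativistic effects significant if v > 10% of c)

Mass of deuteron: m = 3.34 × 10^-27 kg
Yes, relativistic corrections are needed.

Using the non-relativistic de Broglie formula λ = h/(mv):

v = 26.4% × c = 7.915 × 10^7 m/s

λ = h/(mv)
λ = (6.626 × 10^-34 J·s) / (3.34 × 10^-27 kg × 7.915 × 10^7 m/s)
λ = 2.51 × 10^-15 m

Since v = 26.4% of c > 10% of c, relativistic corrections ARE significant and the actual wavelength would differ from this non-relativistic estimate.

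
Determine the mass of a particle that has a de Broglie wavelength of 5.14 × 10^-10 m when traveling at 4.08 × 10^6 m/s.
3.16 × 10^-31 kg

From the de Broglie relation λ = h/(mv), we solve for m:

m = h/(λv)
m = (6.626 × 10^-34 J·s) / (5.14 × 10^-10 m × 4.08 × 10^6 m/s)
m = 3.16 × 10^-31 kg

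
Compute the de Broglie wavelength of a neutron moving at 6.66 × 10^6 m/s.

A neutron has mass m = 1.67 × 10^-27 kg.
5.96 × 10^-14 m

Using the de Broglie relation λ = h/(mv):

λ = h/(mv)
λ = (6.626 × 10^-34 J·s) / (1.67 × 10^-27 kg × 6.66 × 10^6 m/s)
λ = 5.96 × 10^-14 m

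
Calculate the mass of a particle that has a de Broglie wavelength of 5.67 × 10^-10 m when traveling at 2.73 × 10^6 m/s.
4.28 × 10^-31 kg

From the de Broglie relation λ = h/(mv), we solve for m:

m = h/(λv)
m = (6.626 × 10^-34 J·s) / (5.67 × 10^-10 m × 2.73 × 10^6 m/s)
m = 4.28 × 10^-31 kg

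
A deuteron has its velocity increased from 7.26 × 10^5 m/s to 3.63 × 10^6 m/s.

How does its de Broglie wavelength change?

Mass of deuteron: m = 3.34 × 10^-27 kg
The wavelength decreases by a factor of 5.

Using λ = h/(mv):

Initial wavelength: λ₁ = h/(mv₁) = 2.73 × 10^-13 m
Final wavelength: λ₂ = h/(mv₂) = 5.47 × 10^-14 m

Since λ ∝ 1/v, when velocity increases by a factor of 5, the wavelength decreases by a factor of 5.

λ₂/λ₁ = v₁/v₂ = 1/5

The wavelength decreases by a factor of 5.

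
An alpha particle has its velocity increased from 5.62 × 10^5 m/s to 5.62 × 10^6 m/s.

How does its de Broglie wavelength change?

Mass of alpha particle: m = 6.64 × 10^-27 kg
The wavelength decreases by a factor of 10.

Using λ = h/(mv):

Initial wavelength: λ₁ = h/(mv₁) = 1.78 × 10^-13 m
Final wavelength: λ₂ = h/(mv₂) = 1.78 × 10^-14 m

Since λ ∝ 1/v, when velocity increases by a factor of 10, the wavelength decreases by a factor of 10.

λ₂/λ₁ = v₁/v₂ = 1/10

The wavelength decreases by a factor of 10.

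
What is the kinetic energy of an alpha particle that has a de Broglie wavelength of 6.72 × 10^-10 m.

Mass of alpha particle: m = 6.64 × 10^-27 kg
7.32 × 10^-23 J (or 4.57 × 10^-4 eV)

From λ = h/√(2mKE), we solve for KE:

λ² = h²/(2mKE)
KE = h²/(2mλ²)
KE = (6.626 × 10^-34 J·s)² / (2 × 6.64 × 10^-27 kg × (6.72 × 10^-10 m)²)
KE = 7.32 × 10^-23 J
KE = 4.57 × 10^-4 eV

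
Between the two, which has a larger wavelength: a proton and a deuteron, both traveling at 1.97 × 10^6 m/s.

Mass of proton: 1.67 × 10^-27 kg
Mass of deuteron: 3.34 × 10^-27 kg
The proton has the longer wavelength.

Using λ = h/(mv), since both particles have the same velocity, the wavelength depends only on mass.

For proton: λ₁ = h/(m₁v) = 2.01 × 10^-13 m
For deuteron: λ₂ = h/(m₂v) = 1.01 × 10^-13 m

Since λ ∝ 1/m at constant velocity, the lighter particle has the longer wavelength.

The proton has the longer de Broglie wavelength.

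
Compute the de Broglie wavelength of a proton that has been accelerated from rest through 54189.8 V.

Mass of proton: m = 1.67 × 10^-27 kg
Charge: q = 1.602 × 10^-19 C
1.23 × 10^-13 m

When a particle is accelerated through voltage V, it gains kinetic energy KE = qV.

The de Broglie wavelength is then λ = h/√(2mqV):

λ = h/√(2mqV)
λ = (6.626 × 10^-34 J·s) / √(2 × 1.67 × 10^-27 kg × 1.602 × 10^-19 C × 54189.8 V)
λ = 1.23 × 10^-13 m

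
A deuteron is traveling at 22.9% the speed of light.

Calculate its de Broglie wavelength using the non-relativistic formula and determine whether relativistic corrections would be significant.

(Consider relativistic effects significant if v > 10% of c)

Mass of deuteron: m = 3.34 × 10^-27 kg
Yes, relativistic corrections are needed.

Using the non-relativistic de Broglie formula λ = h/(mv):

v = 22.9% × c = 6.865 × 10^7 m/s

λ = h/(mv)
λ = (6.626 × 10^-34 J·s) / (3.34 × 10^-27 kg × 6.865 × 10^7 m/s)
λ = 2.89 × 10^-15 m

Since v = 22.9% of c > 10% of c, relativistic corrections ARE significant and the actual wavelength would differ from this non-relativistic estimate.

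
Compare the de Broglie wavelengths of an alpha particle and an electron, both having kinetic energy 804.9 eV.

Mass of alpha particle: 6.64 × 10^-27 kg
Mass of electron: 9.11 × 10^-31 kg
The electron has the longer wavelength.

Using λ = h/√(2mKE):

For alpha particle: λ₁ = h/√(2m₁KE) = 5.06 × 10^-13 m
For electron: λ₂ = h/√(2m₂KE) = 4.32 × 10^-11 m

Since λ ∝ 1/√m at constant kinetic energy, the lighter particle has the longer wavelength.

The electron has the longer de Broglie wavelength.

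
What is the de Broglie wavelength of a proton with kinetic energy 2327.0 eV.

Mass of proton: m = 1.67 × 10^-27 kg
5.94 × 10^-13 m

Using λ = h/√(2mKE):

First convert KE to Joules: KE = 2327.0 eV = 3.728 × 10^-16 J

λ = h/√(2mKE)
λ = (6.626 × 10^-34 J·s) / √(2 × 1.67 × 10^-27 kg × 3.728 × 10^-16 J)
λ = 5.94 × 10^-13 m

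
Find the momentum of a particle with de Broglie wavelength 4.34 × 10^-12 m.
1.53 × 10^-22 kg·m/s

From the de Broglie relation λ = h/p, we solve for p:

p = h/λ
p = (6.626 × 10^-34 J·s) / (4.34 × 10^-12 m)
p = 1.53 × 10^-22 kg·m/s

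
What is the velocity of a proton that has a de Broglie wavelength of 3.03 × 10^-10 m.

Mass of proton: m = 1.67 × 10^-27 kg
1.31 × 10^3 m/s

From the de Broglie relation λ = h/(mv), we solve for v:

v = h/(mλ)
v = (6.626 × 10^-34 J·s) / (1.67 × 10^-27 kg × 3.03 × 10^-10 m)
v = 1.31 × 10^3 m/s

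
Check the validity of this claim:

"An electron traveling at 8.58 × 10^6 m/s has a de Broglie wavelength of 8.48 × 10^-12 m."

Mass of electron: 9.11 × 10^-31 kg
False

The claim is incorrect.

Using λ = h/(mv):
λ = (6.626 × 10^-34 J·s) / (9.11 × 10^-31 kg × 8.58 × 10^6 m/s)
λ = 8.48 × 10^-11 m

The actual wavelength differs from the claimed 8.48 × 10^-12 m.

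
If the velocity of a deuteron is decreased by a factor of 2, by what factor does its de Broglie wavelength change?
The wavelength increases by a factor of 2.

From λ = h/(mv), the wavelength is inversely proportional to velocity:

λ ∝ 1/v

If v → v/2, then λ → 2λ

When velocity is decreased by a factor of 2, the wavelength increases by a factor of 2.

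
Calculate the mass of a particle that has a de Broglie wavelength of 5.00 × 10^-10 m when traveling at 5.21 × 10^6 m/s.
2.54 × 10^-31 kg

From the de Broglie relation λ = h/(mv), we solve for m:

m = h/(λv)
m = (6.626 × 10^-34 J·s) / (5.00 × 10^-10 m × 5.21 × 10^6 m/s)
m = 2.54 × 10^-31 kg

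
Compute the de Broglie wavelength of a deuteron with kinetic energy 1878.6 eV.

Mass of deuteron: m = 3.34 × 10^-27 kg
4.67 × 10^-13 m

Using λ = h/√(2mKE):

First convert KE to Joules: KE = 1878.6 eV = 3.010 × 10^-16 J

λ = h/√(2mKE)
λ = (6.626 × 10^-34 J·s) / √(2 × 3.34 × 10^-27 kg × 3.010 × 10^-16 J)
λ = 4.67 × 10^-13 m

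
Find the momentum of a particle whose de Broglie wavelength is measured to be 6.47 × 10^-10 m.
1.02 × 10^-24 kg·m/s

From the de Broglie relation λ = h/p, we solve for p:

p = h/λ
p = (6.626 × 10^-34 J·s) / (6.47 × 10^-10 m)
p = 1.02 × 10^-24 kg·m/s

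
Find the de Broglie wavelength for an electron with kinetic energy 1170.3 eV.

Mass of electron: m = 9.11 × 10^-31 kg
3.58 × 10^-11 m

Using λ = h/√(2mKE):

First convert KE to Joules: KE = 1170.3 eV = 1.875 × 10^-16 J

λ = h/√(2mKE)
λ = (6.626 × 10^-34 J·s) / √(2 × 9.11 × 10^-31 kg × 1.875 × 10^-16 J)
λ = 3.58 × 10^-11 m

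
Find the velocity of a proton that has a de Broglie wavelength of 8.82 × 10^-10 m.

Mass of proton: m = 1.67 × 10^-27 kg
4.50 × 10^2 m/s

From the de Broglie relation λ = h/(mv), we solve for v:

v = h/(mλ)
v = (6.626 × 10^-34 J·s) / (1.67 × 10^-27 kg × 8.82 × 10^-10 m)
v = 4.50 × 10^2 m/s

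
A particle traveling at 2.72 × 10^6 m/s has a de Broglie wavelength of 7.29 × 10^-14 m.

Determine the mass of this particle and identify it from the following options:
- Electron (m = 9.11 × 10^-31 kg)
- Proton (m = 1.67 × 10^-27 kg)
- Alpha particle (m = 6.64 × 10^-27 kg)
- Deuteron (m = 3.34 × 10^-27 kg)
The particle is a deuteron.

From λ = h/(mv), solve for mass:

m = h/(λv)
m = (6.626 × 10^-34 J·s) / (7.29 × 10^-14 m × 2.72 × 10^6 m/s)
m = 3.34 × 10^-27 kg

Comparing with the listed masses, this is closest to a deuteron.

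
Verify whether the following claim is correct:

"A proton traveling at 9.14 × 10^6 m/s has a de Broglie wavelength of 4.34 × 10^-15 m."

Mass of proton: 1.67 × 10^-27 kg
False

The claim is incorrect.

Using λ = h/(mv):
λ = (6.626 × 10^-34 J·s) / (1.67 × 10^-27 kg × 9.14 × 10^6 m/s)
λ = 4.34 × 10^-14 m

The actual wavelength differs from the claimed 4.34 × 10^-15 m.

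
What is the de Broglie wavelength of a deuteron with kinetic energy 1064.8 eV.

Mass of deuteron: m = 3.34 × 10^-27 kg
6.21 × 10^-13 m

Using λ = h/√(2mKE):

First convert KE to Joules: KE = 1064.8 eV = 1.706 × 10^-16 J

λ = h/√(2mKE)
λ = (6.626 × 10^-34 J·s) / √(2 × 3.34 × 10^-27 kg × 1.706 × 10^-16 J)
λ = 6.21 × 10^-13 m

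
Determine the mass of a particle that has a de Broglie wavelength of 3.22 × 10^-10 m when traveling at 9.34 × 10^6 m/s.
2.20 × 10^-31 kg

From the de Broglie relation λ = h/(mv), we solve for m:

m = h/(λv)
m = (6.626 × 10^-34 J·s) / (3.22 × 10^-10 m × 9.34 × 10^6 m/s)
m = 2.20 × 10^-31 kg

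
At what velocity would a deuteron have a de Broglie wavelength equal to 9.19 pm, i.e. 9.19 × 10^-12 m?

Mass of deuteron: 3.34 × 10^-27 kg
2.16 × 10^4 m/s

From λ = h/(mv), solve for v:

v = h/(mλ)
v = (6.626 × 10^-34 J·s) / (3.34 × 10^-27 kg × 9.19 × 10^-12 m)
v = 2.16 × 10^4 m/s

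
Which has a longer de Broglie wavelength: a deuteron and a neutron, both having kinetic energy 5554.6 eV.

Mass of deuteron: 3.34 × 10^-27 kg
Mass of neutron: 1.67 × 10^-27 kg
The neutron has the longer wavelength.

Using λ = h/√(2mKE):

For deuteron: λ₁ = h/√(2m₁KE) = 2.72 × 10^-13 m
For neutron: λ₂ = h/√(2m₂KE) = 3.84 × 10^-13 m

Since λ ∝ 1/√m at constant kinetic energy, the lighter particle has the longer wavelength.

The neutron has the longer de Broglie wavelength.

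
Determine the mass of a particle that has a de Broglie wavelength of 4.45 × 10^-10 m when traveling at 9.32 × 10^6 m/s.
1.60 × 10^-31 kg

From the de Broglie relation λ = h/(mv), we solve for m:

m = h/(λv)
m = (6.626 × 10^-34 J·s) / (4.45 × 10^-10 m × 9.32 × 10^6 m/s)
m = 1.60 × 10^-31 kg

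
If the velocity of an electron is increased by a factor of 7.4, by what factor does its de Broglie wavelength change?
The wavelength decreases by a factor of 7.4.

From λ = h/(mv), the wavelength is inversely proportional to velocity:

λ ∝ 1/v

If v → 7.4v, then λ → λ/7.4

When velocity is increased by a factor of 7.4, the wavelength decreases by a factor of 7.4.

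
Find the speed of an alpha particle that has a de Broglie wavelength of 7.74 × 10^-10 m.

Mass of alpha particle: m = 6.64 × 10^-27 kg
1.29 × 10^2 m/s

From the de Broglie relation λ = h/(mv), we solve for v:

v = h/(mλ)
v = (6.626 × 10^-34 J·s) / (6.64 × 10^-27 kg × 7.74 × 10^-10 m)
v = 1.29 × 10^2 m/s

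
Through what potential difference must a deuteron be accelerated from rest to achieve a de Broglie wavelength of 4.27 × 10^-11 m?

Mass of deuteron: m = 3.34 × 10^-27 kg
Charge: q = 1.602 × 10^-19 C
2.25 × 10^-1 V

From λ = h/√(2mqV), we solve for V:

λ² = h²/(2mqV)
V = h²/(2mqλ²)
V = (6.626 × 10^-34 J·s)² / (2 × 3.34 × 10^-27 kg × 1.602 × 10^-19 C × (4.27 × 10^-11 m)²)
V = 2.25 × 10^-1 V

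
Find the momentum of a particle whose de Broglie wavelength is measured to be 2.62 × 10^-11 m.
2.53 × 10^-23 kg·m/s

From the de Broglie relation λ = h/p, we solve for p:

p = h/λ
p = (6.626 × 10^-34 J·s) / (2.62 × 10^-11 m)
p = 2.53 × 10^-23 kg·m/s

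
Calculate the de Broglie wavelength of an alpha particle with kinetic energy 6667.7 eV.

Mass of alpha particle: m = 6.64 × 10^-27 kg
1.76 × 10^-13 m

Using λ = h/√(2mKE):

First convert KE to Joules: KE = 6667.7 eV = 1.068 × 10^-15 J

λ = h/√(2mKE)
λ = (6.626 × 10^-34 J·s) / √(2 × 6.64 × 10^-27 kg × 1.068 × 10^-15 J)
λ = 1.76 × 10^-13 m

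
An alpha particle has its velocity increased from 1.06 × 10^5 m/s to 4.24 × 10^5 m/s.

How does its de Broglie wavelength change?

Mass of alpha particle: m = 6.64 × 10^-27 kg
The wavelength decreases by a factor of 4.

Using λ = h/(mv):

Initial wavelength: λ₁ = h/(mv₁) = 9.41 × 10^-13 m
Final wavelength: λ₂ = h/(mv₂) = 2.35 × 10^-13 m

Since λ ∝ 1/v, when velocity increases by a factor of 4, the wavelength decreases by a factor of 4.

λ₂/λ₁ = v₁/v₂ = 1/4

The wavelength decreases by a factor of 4.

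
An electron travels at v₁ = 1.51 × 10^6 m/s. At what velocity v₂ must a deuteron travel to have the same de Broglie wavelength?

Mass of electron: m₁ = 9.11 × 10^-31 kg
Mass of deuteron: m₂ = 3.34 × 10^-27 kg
v₂ = 4.12 × 10^2 m/s

For equal de Broglie wavelengths: λ₁ = λ₂

h/(m₁v₁) = h/(m₂v₂)
m₁v₁ = m₂v₂
v₂ = v₁ · (m₁/m₂)

v₂ = 1.51 × 10^6 m/s × (9.11 × 10^-31 kg / 3.34 × 10^-27 kg)
v₂ = 4.12 × 10^2 m/s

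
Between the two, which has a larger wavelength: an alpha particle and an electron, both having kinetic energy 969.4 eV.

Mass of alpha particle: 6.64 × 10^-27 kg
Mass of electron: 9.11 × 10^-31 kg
The electron has the longer wavelength.

Using λ = h/√(2mKE):

For alpha particle: λ₁ = h/√(2m₁KE) = 4.61 × 10^-13 m
For electron: λ₂ = h/√(2m₂KE) = 3.94 × 10^-11 m

Since λ ∝ 1/√m at constant kinetic energy, the lighter particle has the longer wavelength.

The electron has the longer de Broglie wavelength.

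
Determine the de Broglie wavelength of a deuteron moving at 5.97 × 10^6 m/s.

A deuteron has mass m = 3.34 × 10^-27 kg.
3.32 × 10^-14 m

Using the de Broglie relation λ = h/(mv):

λ = h/(mv)
λ = (6.626 × 10^-34 J·s) / (3.34 × 10^-27 kg × 5.97 × 10^6 m/s)
λ = 3.32 × 10^-14 m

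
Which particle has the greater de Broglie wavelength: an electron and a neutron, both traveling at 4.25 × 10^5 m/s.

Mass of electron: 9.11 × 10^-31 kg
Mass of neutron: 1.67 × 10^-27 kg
The electron has the longer wavelength.

Using λ = h/(mv), since both particles have the same velocity, the wavelength depends only on mass.

For electron: λ₁ = h/(m₁v) = 1.71 × 10^-9 m
For neutron: λ₂ = h/(m₂v) = 9.34 × 10^-13 m

Since λ ∝ 1/m at constant velocity, the lighter particle has the longer wavelength.

The electron has the longer de Broglie wavelength.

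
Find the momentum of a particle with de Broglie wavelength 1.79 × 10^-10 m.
3.70 × 10^-24 kg·m/s

From the de Broglie relation λ = h/p, we solve for p:

p = h/λ
p = (6.626 × 10^-34 J·s) / (1.79 × 10^-10 m)
p = 3.70 × 10^-24 kg·m/s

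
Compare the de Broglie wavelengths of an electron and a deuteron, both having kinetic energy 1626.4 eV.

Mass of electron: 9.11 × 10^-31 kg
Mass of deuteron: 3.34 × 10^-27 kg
The electron has the longer wavelength.

Using λ = h/√(2mKE):

For electron: λ₁ = h/√(2m₁KE) = 3.04 × 10^-11 m
For deuteron: λ₂ = h/√(2m₂KE) = 5.02 × 10^-13 m

Since λ ∝ 1/√m at constant kinetic energy, the lighter particle has the longer wavelength.

The electron has the longer de Broglie wavelength.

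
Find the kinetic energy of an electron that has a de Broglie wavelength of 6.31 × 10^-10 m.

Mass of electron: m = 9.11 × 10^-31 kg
6.05 × 10^-19 J (or 3.78 eV)

From λ = h/√(2mKE), we solve for KE:

λ² = h²/(2mKE)
KE = h²/(2mλ²)
KE = (6.626 × 10^-34 J·s)² / (2 × 9.11 × 10^-31 kg × (6.31 × 10^-10 m)²)
KE = 6.05 × 10^-19 J
KE = 3.78 eV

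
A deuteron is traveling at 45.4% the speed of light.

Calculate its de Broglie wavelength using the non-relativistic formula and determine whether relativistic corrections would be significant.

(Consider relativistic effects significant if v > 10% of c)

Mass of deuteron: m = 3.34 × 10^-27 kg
Yes, relativistic corrections are needed.

Using the non-relativistic de Broglie formula λ = h/(mv):

v = 45.4% × c = 1.361 × 10^8 m/s

λ = h/(mv)
λ = (6.626 × 10^-34 J·s) / (3.34 × 10^-27 kg × 1.361 × 10^8 m/s)
λ = 1.46 × 10^-15 m

Since v = 45.4% of c > 10% of c, relativistic corrections ARE significant and the actual wavelength would differ from this non-relativistic estimate.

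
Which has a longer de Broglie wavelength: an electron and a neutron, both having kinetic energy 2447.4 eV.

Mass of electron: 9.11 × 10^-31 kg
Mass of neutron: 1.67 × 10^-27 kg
The electron has the longer wavelength.

Using λ = h/√(2mKE):

For electron: λ₁ = h/√(2m₁KE) = 2.48 × 10^-11 m
For neutron: λ₂ = h/√(2m₂KE) = 5.79 × 10^-13 m

Since λ ∝ 1/√m at constant kinetic energy, the lighter particle has the longer wavelength.

The electron has the longer de Broglie wavelength.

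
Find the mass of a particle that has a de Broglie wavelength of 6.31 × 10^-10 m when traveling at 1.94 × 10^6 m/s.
5.41 × 10^-31 kg

From the de Broglie relation λ = h/(mv), we solve for m:

m = h/(λv)
m = (6.626 × 10^-34 J·s) / (6.31 × 10^-10 m × 1.94 × 10^6 m/s)
m = 5.41 × 10^-31 kg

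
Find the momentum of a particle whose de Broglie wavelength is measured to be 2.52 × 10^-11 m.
2.63 × 10^-23 kg·m/s

From the de Broglie relation λ = h/p, we solve for p:

p = h/λ
p = (6.626 × 10^-34 J·s) / (2.52 × 10^-11 m)
p = 2.63 × 10^-23 kg·m/s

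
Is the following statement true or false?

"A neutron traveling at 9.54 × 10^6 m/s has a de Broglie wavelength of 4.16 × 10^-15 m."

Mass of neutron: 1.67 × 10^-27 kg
False

The claim is incorrect.

Using λ = h/(mv):
λ = (6.626 × 10^-34 J·s) / (1.67 × 10^-27 kg × 9.54 × 10^6 m/s)
λ = 4.16 × 10^-14 m

The actual wavelength differs from the claimed 4.16 × 10^-15 m.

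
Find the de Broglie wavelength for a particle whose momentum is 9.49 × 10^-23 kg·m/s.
6.98 × 10^-12 m

Using the de Broglie relation λ = h/p:

λ = h/p
λ = (6.626 × 10^-34 J·s) / (9.49 × 10^-23 kg·m/s)
λ = 6.98 × 10^-12 m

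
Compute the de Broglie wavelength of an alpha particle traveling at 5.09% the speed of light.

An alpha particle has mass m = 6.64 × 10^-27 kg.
6.54 × 10^-15 m

Using the de Broglie relation λ = h/(mv):

v = 5.09% × c = 1.526 × 10^7 m/s

λ = h/(mv)
λ = (6.626 × 10^-34 J·s) / (6.64 × 10^-27 kg × 1.526 × 10^7 m/s)
λ = 6.54 × 10^-15 m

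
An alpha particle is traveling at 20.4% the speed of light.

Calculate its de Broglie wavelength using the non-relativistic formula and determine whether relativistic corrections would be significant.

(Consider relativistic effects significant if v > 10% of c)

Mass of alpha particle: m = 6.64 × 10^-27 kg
Yes, relativistic corrections are needed.

Using the non-relativistic de Broglie formula λ = h/(mv):

v = 20.4% × c = 6.116 × 10^7 m/s

λ = h/(mv)
λ = (6.626 × 10^-34 J·s) / (6.64 × 10^-27 kg × 6.116 × 10^7 m/s)
λ = 1.63 × 10^-15 m

Since v = 20.4% of c > 10% of c, relativistic corrections ARE significant and the actual wavelength would differ from this non-relativistic estimate.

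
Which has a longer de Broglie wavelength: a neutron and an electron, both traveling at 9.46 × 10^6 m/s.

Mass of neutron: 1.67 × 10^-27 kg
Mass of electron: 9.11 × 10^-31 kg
The electron has the longer wavelength.

Using λ = h/(mv), since both particles have the same velocity, the wavelength depends only on mass.

For neutron: λ₁ = h/(m₁v) = 4.19 × 10^-14 m
For electron: λ₂ = h/(m₂v) = 7.69 × 10^-11 m

Since λ ∝ 1/m at constant velocity, the lighter particle has the longer wavelength.

The electron has the longer de Broglie wavelength.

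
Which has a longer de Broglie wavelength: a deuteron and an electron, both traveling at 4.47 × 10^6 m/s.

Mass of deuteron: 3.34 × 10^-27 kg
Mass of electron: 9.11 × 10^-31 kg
The electron has the longer wavelength.

Using λ = h/(mv), since both particles have the same velocity, the wavelength depends only on mass.

For deuteron: λ₁ = h/(m₁v) = 4.44 × 10^-14 m
For electron: λ₂ = h/(m₂v) = 1.63 × 10^-10 m

Since λ ∝ 1/m at constant velocity, the lighter particle has the longer wavelength.

The electron has the longer de Broglie wavelength.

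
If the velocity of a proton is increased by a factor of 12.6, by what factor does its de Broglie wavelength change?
The wavelength decreases by a factor of 12.6.

From λ = h/(mv), the wavelength is inversely proportional to velocity:

λ ∝ 1/v

If v → 12.6v, then λ → λ/12.6

When velocity is increased by a factor of 12.6, the wavelength decreases by a factor of 12.6.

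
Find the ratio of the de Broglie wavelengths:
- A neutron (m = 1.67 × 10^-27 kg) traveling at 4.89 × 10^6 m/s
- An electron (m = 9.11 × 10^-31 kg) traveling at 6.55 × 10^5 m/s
λ₁/λ₂ = 7.31 × 10^-5

Using λ = h/(mv):

λ₁ = h/(m₁v₁) = 8.11 × 10^-14 m
λ₂ = h/(m₂v₂) = 1.11 × 10^-9 m

Ratio λ₁/λ₂ = (m₂v₂)/(m₁v₁)
         = (9.11 × 10^-31 kg × 6.55 × 10^5 m/s) / (1.67 × 10^-27 kg × 4.89 × 10^6 m/s)
         = 7.31 × 10^-5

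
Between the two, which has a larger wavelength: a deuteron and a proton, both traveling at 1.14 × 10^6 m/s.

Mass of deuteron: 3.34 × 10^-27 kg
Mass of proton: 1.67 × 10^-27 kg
The proton has the longer wavelength.

Using λ = h/(mv), since both particles have the same velocity, the wavelength depends only on mass.

For deuteron: λ₁ = h/(m₁v) = 1.74 × 10^-13 m
For proton: λ₂ = h/(m₂v) = 3.48 × 10^-13 m

Since λ ∝ 1/m at constant velocity, the lighter particle has the longer wavelength.

The proton has the longer de Broglie wavelength.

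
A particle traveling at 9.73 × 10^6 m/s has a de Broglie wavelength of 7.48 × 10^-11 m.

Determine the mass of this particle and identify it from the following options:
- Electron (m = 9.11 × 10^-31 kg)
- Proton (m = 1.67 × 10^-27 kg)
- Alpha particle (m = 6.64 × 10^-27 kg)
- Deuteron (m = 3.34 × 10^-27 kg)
The particle is an electron.

From λ = h/(mv), solve for mass:

m = h/(λv)
m = (6.626 × 10^-34 J·s) / (7.48 × 10^-11 m × 9.73 × 10^6 m/s)
m = 9.10 × 10^-31 kg

Comparing with the listed masses, this is closest to an electron.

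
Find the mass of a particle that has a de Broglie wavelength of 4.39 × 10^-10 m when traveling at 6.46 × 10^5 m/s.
2.34 × 10^-30 kg

From the de Broglie relation λ = h/(mv), we solve for m:

m = h/(λv)
m = (6.626 × 10^-34 J·s) / (4.39 × 10^-10 m × 6.46 × 10^5 m/s)
m = 2.34 × 10^-30 kg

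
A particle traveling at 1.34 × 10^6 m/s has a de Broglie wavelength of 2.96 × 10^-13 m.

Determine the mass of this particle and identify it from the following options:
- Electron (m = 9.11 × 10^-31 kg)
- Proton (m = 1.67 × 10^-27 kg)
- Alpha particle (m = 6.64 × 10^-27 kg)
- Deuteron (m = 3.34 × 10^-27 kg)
The particle is a proton.

From λ = h/(mv), solve for mass:

m = h/(λv)
m = (6.626 × 10^-34 J·s) / (2.96 × 10^-13 m × 1.34 × 10^6 m/s)
m = 1.67 × 10^-27 kg

Comparing with the listed masses, this is closest to a proton.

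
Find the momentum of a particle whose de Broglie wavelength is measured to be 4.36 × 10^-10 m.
1.52 × 10^-24 kg·m/s

From the de Broglie relation λ = h/p, we solve for p:

p = h/λ
p = (6.626 × 10^-34 J·s) / (4.36 × 10^-10 m)
p = 1.52 × 10^-24 kg·m/s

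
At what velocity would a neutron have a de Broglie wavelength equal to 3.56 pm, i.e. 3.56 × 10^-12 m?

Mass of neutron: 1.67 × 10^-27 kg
1.11 × 10^5 m/s

From λ = h/(mv), solve for v:

v = h/(mλ)
v = (6.626 × 10^-34 J·s) / (1.67 × 10^-27 kg × 3.56 × 10^-12 m)
v = 1.11 × 10^5 m/s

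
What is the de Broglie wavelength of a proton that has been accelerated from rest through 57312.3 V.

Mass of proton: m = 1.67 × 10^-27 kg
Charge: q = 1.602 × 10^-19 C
1.20 × 10^-13 m

When a particle is accelerated through voltage V, it gains kinetic energy KE = qV.

The de Broglie wavelength is then λ = h/√(2mqV):

λ = h/√(2mqV)
λ = (6.626 × 10^-34 J·s) / √(2 × 1.67 × 10^-27 kg × 1.602 × 10^-19 C × 57312.3 V)
λ = 1.20 × 10^-13 m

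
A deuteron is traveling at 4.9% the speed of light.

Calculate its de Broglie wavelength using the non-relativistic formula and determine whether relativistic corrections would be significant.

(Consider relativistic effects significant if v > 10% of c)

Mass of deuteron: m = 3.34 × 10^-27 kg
No, relativistic corrections are not needed.

Using the non-relativistic de Broglie formula λ = h/(mv):

v = 4.9% × c = 1.469 × 10^7 m/s

λ = h/(mv)
λ = (6.626 × 10^-34 J·s) / (3.34 × 10^-27 kg × 1.469 × 10^7 m/s)
λ = 1.35 × 10^-14 m

Since v = 4.9% of c < 10% of c, relativistic corrections are NOT significant and this non-relativistic result is a good approximation.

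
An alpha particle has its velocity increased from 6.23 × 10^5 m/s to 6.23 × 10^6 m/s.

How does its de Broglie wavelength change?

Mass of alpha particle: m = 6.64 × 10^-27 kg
The wavelength decreases by a factor of 10.

Using λ = h/(mv):

Initial wavelength: λ₁ = h/(mv₁) = 1.60 × 10^-13 m
Final wavelength: λ₂ = h/(mv₂) = 1.60 × 10^-14 m

Since λ ∝ 1/v, when velocity increases by a factor of 10, the wavelength decreases by a factor of 10.

λ₂/λ₁ = v₁/v₂ = 1/10

The wavelength decreases by a factor of 10.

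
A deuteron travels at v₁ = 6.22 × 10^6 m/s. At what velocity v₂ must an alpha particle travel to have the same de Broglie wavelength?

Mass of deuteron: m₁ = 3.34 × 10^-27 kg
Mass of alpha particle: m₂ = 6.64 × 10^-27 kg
v₂ = 3.13 × 10^6 m/s

For equal de Broglie wavelengths: λ₁ = λ₂

h/(m₁v₁) = h/(m₂v₂)
m₁v₁ = m₂v₂
v₂ = v₁ · (m₁/m₂)

v₂ = 6.22 × 10^6 m/s × (3.34 × 10^-27 kg / 6.64 × 10^-27 kg)
v₂ = 3.13 × 10^6 m/s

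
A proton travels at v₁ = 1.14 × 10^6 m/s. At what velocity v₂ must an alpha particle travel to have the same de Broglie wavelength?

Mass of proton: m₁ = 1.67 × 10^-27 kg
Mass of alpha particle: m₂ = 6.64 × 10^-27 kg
v₂ = 2.87 × 10^5 m/s

For equal de Broglie wavelengths: λ₁ = λ₂

h/(m₁v₁) = h/(m₂v₂)
m₁v₁ = m₂v₂
v₂ = v₁ · (m₁/m₂)

v₂ = 1.14 × 10^6 m/s × (1.67 × 10^-27 kg / 6.64 × 10^-27 kg)
v₂ = 2.87 × 10^5 m/s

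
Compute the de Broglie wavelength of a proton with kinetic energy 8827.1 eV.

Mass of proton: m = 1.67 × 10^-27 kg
3.05 × 10^-13 m

Using λ = h/√(2mKE):

First convert KE to Joules: KE = 8827.1 eV = 1.414 × 10^-15 J

λ = h/√(2mKE)
λ = (6.626 × 10^-34 J·s) / √(2 × 1.67 × 10^-27 kg × 1.414 × 10^-15 J)
λ = 3.05 × 10^-13 m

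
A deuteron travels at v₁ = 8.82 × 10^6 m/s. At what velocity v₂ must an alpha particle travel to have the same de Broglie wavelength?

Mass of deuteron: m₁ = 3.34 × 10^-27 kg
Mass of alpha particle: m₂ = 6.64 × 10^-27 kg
v₂ = 4.44 × 10^6 m/s

For equal de Broglie wavelengths: λ₁ = λ₂

h/(m₁v₁) = h/(m₂v₂)
m₁v₁ = m₂v₂
v₂ = v₁ · (m₁/m₂)

v₂ = 8.82 × 10^6 m/s × (3.34 × 10^-27 kg / 6.64 × 10^-27 kg)
v₂ = 4.44 × 10^6 m/s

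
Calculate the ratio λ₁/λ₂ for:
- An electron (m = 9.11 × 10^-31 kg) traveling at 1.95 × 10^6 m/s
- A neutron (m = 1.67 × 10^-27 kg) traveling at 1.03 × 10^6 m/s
λ₁/λ₂ = 968

Using λ = h/(mv):

λ₁ = h/(m₁v₁) = 3.73 × 10^-10 m
λ₂ = h/(m₂v₂) = 3.85 × 10^-13 m

Ratio λ₁/λ₂ = (m₂v₂)/(m₁v₁)
         = (1.67 × 10^-27 kg × 1.03 × 10^6 m/s) / (9.11 × 10^-31 kg × 1.95 × 10^6 m/s)
         = 968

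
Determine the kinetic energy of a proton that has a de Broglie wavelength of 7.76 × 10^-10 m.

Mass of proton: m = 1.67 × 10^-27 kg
2.18 × 10^-22 J (or 1.36 × 10^-3 eV)

From λ = h/√(2mKE), we solve for KE:

λ² = h²/(2mKE)
KE = h²/(2mλ²)
KE = (6.626 × 10^-34 J·s)² / (2 × 1.67 × 10^-27 kg × (7.76 × 10^-10 m)²)
KE = 2.18 × 10^-22 J
KE = 1.36 × 10^-3 eV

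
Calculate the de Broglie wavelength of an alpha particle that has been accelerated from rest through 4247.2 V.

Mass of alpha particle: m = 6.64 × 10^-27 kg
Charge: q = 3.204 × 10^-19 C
1.56 × 10^-13 m

When a particle is accelerated through voltage V, it gains kinetic energy KE = qV.

The de Broglie wavelength is then λ = h/√(2mqV):

λ = h/√(2mqV)
λ = (6.626 × 10^-34 J·s) / √(2 × 6.64 × 10^-27 kg × 3.204 × 10^-19 C × 4247.2 V)
λ = 1.56 × 10^-13 m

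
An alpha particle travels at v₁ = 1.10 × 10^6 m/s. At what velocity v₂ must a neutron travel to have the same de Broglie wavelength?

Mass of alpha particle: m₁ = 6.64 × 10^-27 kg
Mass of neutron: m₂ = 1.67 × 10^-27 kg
v₂ = 4.37 × 10^6 m/s

For equal de Broglie wavelengths: λ₁ = λ₂

h/(m₁v₁) = h/(m₂v₂)
m₁v₁ = m₂v₂
v₂ = v₁ · (m₁/m₂)

v₂ = 1.10 × 10^6 m/s × (6.64 × 10^-27 kg / 1.67 × 10^-27 kg)
v₂ = 4.37 × 10^6 m/s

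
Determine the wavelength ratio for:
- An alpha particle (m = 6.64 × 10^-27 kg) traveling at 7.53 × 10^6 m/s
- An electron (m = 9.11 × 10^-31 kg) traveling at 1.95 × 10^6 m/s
λ₁/λ₂ = 3.55 × 10^-5

Using λ = h/(mv):

λ₁ = h/(m₁v₁) = 1.33 × 10^-14 m
λ₂ = h/(m₂v₂) = 3.73 × 10^-10 m

Ratio λ₁/λ₂ = (m₂v₂)/(m₁v₁)
         = (9.11 × 10^-31 kg × 1.95 × 10^6 m/s) / (6.64 × 10^-27 kg × 7.53 × 10^6 m/s)
         = 3.55 × 10^-5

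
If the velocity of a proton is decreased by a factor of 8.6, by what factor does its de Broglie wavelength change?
The wavelength increases by a factor of 8.6.

From λ = h/(mv), the wavelength is inversely proportional to velocity:

λ ∝ 1/v

If v → v/8.6, then λ → 8.6λ

When velocity is decreased by a factor of 8.6, the wavelength increases by a factor of 8.6.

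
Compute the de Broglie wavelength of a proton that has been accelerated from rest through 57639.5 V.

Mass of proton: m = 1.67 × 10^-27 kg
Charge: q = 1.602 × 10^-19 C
1.19 × 10^-13 m

When a particle is accelerated through voltage V, it gains kinetic energy KE = qV.

The de Broglie wavelength is then λ = h/√(2mqV):

λ = h/√(2mqV)
λ = (6.626 × 10^-34 J·s) / √(2 × 1.67 × 10^-27 kg × 1.602 × 10^-19 C × 57639.5 V)
λ = 1.19 × 10^-13 m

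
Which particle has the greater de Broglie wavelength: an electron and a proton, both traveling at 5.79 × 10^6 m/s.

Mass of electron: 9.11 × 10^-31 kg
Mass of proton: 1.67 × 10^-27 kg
The electron has the longer wavelength.

Using λ = h/(mv), since both particles have the same velocity, the wavelength depends only on mass.

For electron: λ₁ = h/(m₁v) = 1.26 × 10^-10 m
For proton: λ₂ = h/(m₂v) = 6.85 × 10^-14 m

Since λ ∝ 1/m at constant velocity, the lighter particle has the longer wavelength.

The electron has the longer de Broglie wavelength.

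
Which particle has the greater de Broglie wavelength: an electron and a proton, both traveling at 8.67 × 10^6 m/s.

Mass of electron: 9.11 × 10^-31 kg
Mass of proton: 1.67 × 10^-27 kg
The electron has the longer wavelength.

Using λ = h/(mv), since both particles have the same velocity, the wavelength depends only on mass.

For electron: λ₁ = h/(m₁v) = 8.39 × 10^-11 m
For proton: λ₂ = h/(m₂v) = 4.58 × 10^-14 m

Since λ ∝ 1/m at constant velocity, the lighter particle has the longer wavelength.

The electron has the longer de Broglie wavelength.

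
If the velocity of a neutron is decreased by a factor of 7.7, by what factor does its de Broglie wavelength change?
The wavelength increases by a factor of 7.7.

From λ = h/(mv), the wavelength is inversely proportional to velocity:

λ ∝ 1/v

If v → v/7.7, then λ → 7.7λ

When velocity is decreased by a factor of 7.7, the wavelength increases by a factor of 7.7.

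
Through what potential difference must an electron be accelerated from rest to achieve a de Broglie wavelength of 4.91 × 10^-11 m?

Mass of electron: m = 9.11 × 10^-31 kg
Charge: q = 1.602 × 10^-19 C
624 V

From λ = h/√(2mqV), we solve for V:

λ² = h²/(2mqV)
V = h²/(2mqλ²)
V = (6.626 × 10^-34 J·s)² / (2 × 9.11 × 10^-31 kg × 1.602 × 10^-19 C × (4.91 × 10^-11 m)²)
V = 624 V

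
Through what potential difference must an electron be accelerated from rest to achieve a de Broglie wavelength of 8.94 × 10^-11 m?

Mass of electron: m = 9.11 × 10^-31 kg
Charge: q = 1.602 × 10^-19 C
188 V

From λ = h/√(2mqV), we solve for V:

λ² = h²/(2mqV)
V = h²/(2mqλ²)
V = (6.626 × 10^-34 J·s)² / (2 × 9.11 × 10^-31 kg × 1.602 × 10^-19 C × (8.94 × 10^-11 m)²)
V = 188 V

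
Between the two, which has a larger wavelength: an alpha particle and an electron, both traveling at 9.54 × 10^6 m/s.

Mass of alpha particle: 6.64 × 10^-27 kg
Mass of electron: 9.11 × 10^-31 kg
The electron has the longer wavelength.

Using λ = h/(mv), since both particles have the same velocity, the wavelength depends only on mass.

For alpha particle: λ₁ = h/(m₁v) = 1.05 × 10^-14 m
For electron: λ₂ = h/(m₂v) = 7.62 × 10^-11 m

Since λ ∝ 1/m at constant velocity, the lighter particle has the longer wavelength.

The electron has the longer de Broglie wavelength.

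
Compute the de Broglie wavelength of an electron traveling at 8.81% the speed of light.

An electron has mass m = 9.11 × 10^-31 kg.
2.75 × 10^-11 m

Using the de Broglie relation λ = h/(mv):

v = 8.81% × c = 2.641 × 10^7 m/s

λ = h/(mv)
λ = (6.626 × 10^-34 J·s) / (9.11 × 10^-31 kg × 2.641 × 10^7 m/s)
λ = 2.75 × 10^-11 m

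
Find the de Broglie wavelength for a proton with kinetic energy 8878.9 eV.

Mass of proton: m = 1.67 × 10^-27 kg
3.04 × 10^-13 m

Using λ = h/√(2mKE):

First convert KE to Joules: KE = 8878.9 eV = 1.423 × 10^-15 J

λ = h/√(2mKE)
λ = (6.626 × 10^-34 J·s) / √(2 × 1.67 × 10^-27 kg × 1.423 × 10^-15 J)
λ = 3.04 × 10^-13 m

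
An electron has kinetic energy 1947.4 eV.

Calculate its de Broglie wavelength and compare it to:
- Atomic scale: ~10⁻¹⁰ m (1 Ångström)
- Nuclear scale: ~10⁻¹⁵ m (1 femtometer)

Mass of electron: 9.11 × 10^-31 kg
λ = 2.78 × 10^-11 m, which is between nuclear and atomic scales.

Using λ = h/√(2mKE):

KE = 1947.4 eV = 3.120 × 10^-16 J

λ = h/√(2mKE)
λ = (6.626 × 10^-34 J·s) / √(2 × 9.11 × 10^-31 kg × 3.120 × 10^-16 J)
λ = 2.78 × 10^-11 m

Comparison:
- Atomic scale (10⁻¹⁰ m): λ is 0.28× this size
- Nuclear scale (10⁻¹⁵ m): λ is 2.8e+04× this size

The wavelength is between nuclear and atomic scales.

This wavelength is appropriate for probing atomic structure but too large for nuclear physics experiments.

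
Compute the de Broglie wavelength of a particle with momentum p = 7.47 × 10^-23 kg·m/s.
8.87 × 10^-12 m

Using the de Broglie relation λ = h/p:

λ = h/p
λ = (6.626 × 10^-34 J·s) / (7.47 × 10^-23 kg·m/s)
λ = 8.87 × 10^-12 m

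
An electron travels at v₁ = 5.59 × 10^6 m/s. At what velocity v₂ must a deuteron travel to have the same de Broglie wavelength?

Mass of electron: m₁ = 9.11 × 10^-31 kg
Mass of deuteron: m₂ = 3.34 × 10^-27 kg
v₂ = 1.52 × 10^3 m/s

For equal de Broglie wavelengths: λ₁ = λ₂

h/(m₁v₁) = h/(m₂v₂)
m₁v₁ = m₂v₂
v₂ = v₁ · (m₁/m₂)

v₂ = 5.59 × 10^6 m/s × (9.11 × 10^-31 kg / 3.34 × 10^-27 kg)
v₂ = 1.52 × 10^3 m/s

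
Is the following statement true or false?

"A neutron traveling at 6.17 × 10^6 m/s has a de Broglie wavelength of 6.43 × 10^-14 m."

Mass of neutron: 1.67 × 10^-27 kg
True

The claim is correct.

Using λ = h/(mv):
λ = (6.626 × 10^-34 J·s) / (1.67 × 10^-27 kg × 6.17 × 10^6 m/s)
λ = 6.43 × 10^-14 m

This matches the claimed value.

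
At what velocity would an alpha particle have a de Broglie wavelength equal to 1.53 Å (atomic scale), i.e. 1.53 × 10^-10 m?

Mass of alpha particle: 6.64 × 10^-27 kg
6.52 × 10^2 m/s

From λ = h/(mv), solve for v:

v = h/(mλ)
v = (6.626 × 10^-34 J·s) / (6.64 × 10^-27 kg × 1.53 × 10^-10 m)
v = 6.52 × 10^2 m/s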